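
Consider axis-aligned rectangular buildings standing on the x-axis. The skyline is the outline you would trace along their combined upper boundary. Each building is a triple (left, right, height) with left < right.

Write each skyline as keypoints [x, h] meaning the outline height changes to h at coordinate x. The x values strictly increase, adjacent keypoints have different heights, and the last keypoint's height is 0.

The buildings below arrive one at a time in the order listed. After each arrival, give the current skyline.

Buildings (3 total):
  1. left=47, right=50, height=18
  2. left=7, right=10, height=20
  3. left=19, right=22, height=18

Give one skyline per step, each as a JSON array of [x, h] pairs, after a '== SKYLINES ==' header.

== SKYLINES ==
[[47,18],[50,0]]
[[7,20],[10,0],[47,18],[50,0]]
[[7,20],[10,0],[19,18],[22,0],[47,18],[50,0]]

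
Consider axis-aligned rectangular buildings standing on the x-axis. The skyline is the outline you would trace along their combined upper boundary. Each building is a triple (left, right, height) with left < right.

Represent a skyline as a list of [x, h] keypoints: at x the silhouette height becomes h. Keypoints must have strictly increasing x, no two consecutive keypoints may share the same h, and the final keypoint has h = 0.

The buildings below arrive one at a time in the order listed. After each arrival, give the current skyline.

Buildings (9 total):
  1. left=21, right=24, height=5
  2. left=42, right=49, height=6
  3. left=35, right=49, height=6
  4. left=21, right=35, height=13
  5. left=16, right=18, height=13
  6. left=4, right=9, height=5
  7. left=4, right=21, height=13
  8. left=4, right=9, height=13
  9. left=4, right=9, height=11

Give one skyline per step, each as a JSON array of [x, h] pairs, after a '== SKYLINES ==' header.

== SKYLINES ==
[[21,5],[24,0]]
[[21,5],[24,0],[42,6],[49,0]]
[[21,5],[24,0],[35,6],[49,0]]
[[21,13],[35,6],[49,0]]
[[16,13],[18,0],[21,13],[35,6],[49,0]]
[[4,5],[9,0],[16,13],[18,0],[21,13],[35,6],[49,0]]
[[4,13],[35,6],[49,0]]
[[4,13],[35,6],[49,0]]
[[4,13],[35,6],[49,0]]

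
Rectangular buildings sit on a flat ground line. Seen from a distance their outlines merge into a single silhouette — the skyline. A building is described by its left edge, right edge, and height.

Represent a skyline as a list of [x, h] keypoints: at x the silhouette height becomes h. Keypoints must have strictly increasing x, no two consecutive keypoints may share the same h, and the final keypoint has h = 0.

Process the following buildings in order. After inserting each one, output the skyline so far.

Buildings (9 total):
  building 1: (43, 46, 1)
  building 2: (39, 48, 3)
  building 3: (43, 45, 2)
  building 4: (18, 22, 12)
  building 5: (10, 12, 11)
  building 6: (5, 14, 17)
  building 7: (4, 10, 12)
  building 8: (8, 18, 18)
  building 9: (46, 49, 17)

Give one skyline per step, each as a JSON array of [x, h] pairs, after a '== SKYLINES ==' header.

== SKYLINES ==
[[43,1],[46,0]]
[[39,3],[48,0]]
[[39,3],[48,0]]
[[18,12],[22,0],[39,3],[48,0]]
[[10,11],[12,0],[18,12],[22,0],[39,3],[48,0]]
[[5,17],[14,0],[18,12],[22,0],[39,3],[48,0]]
[[4,12],[5,17],[14,0],[18,12],[22,0],[39,3],[48,0]]
[[4,12],[5,17],[8,18],[18,12],[22,0],[39,3],[48,0]]
[[4,12],[5,17],[8,18],[18,12],[22,0],[39,3],[46,17],[49,0]]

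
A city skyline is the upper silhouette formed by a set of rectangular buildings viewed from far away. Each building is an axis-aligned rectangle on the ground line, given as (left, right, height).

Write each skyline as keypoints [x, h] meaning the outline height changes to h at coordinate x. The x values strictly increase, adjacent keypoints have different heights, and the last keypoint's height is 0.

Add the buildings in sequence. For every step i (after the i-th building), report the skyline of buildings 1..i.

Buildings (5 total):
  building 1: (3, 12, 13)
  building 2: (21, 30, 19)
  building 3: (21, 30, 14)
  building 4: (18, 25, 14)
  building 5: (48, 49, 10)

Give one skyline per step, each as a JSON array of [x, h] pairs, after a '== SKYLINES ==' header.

== SKYLINES ==
[[3,13],[12,0]]
[[3,13],[12,0],[21,19],[30,0]]
[[3,13],[12,0],[21,19],[30,0]]
[[3,13],[12,0],[18,14],[21,19],[30,0]]
[[3,13],[12,0],[18,14],[21,19],[30,0],[48,10],[49,0]]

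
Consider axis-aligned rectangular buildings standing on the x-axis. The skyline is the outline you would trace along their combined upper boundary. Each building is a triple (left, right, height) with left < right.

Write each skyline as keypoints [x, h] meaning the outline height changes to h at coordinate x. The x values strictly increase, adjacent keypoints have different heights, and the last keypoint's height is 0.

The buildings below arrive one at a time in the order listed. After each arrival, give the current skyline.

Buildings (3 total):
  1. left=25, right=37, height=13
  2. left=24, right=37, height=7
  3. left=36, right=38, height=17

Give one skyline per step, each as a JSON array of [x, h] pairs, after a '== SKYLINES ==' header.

== SKYLINES ==
[[25,13],[37,0]]
[[24,7],[25,13],[37,0]]
[[24,7],[25,13],[36,17],[38,0]]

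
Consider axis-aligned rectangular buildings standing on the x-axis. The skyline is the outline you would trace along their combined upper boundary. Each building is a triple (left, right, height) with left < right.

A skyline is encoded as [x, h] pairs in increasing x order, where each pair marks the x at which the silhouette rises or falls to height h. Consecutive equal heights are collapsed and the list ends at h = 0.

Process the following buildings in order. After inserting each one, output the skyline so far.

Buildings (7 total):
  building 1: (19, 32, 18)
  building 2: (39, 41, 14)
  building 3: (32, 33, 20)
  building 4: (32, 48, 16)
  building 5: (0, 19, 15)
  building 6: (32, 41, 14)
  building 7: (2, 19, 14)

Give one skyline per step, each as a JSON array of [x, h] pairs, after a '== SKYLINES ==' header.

== SKYLINES ==
[[19,18],[32,0]]
[[19,18],[32,0],[39,14],[41,0]]
[[19,18],[32,20],[33,0],[39,14],[41,0]]
[[19,18],[32,20],[33,16],[48,0]]
[[0,15],[19,18],[32,20],[33,16],[48,0]]
[[0,15],[19,18],[32,20],[33,16],[48,0]]
[[0,15],[19,18],[32,20],[33,16],[48,0]]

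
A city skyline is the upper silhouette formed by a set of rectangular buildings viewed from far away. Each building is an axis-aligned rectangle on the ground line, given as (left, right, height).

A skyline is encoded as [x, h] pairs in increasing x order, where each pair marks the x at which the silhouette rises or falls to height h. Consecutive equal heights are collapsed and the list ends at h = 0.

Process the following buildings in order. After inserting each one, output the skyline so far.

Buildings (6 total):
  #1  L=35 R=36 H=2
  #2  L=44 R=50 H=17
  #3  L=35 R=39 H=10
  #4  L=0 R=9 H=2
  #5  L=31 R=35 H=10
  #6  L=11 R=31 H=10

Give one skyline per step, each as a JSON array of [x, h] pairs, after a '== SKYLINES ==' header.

== SKYLINES ==
[[35,2],[36,0]]
[[35,2],[36,0],[44,17],[50,0]]
[[35,10],[39,0],[44,17],[50,0]]
[[0,2],[9,0],[35,10],[39,0],[44,17],[50,0]]
[[0,2],[9,0],[31,10],[39,0],[44,17],[50,0]]
[[0,2],[9,0],[11,10],[39,0],[44,17],[50,0]]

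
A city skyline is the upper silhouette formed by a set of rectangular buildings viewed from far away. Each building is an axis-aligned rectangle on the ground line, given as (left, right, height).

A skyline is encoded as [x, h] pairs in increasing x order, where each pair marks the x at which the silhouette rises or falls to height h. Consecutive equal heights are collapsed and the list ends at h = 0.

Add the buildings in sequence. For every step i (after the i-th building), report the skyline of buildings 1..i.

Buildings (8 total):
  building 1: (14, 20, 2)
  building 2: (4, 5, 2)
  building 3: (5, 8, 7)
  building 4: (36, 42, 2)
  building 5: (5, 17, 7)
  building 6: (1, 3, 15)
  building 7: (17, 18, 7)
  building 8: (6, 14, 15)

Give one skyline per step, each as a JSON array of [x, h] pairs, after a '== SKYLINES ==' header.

== SKYLINES ==
[[14,2],[20,0]]
[[4,2],[5,0],[14,2],[20,0]]
[[4,2],[5,7],[8,0],[14,2],[20,0]]
[[4,2],[5,7],[8,0],[14,2],[20,0],[36,2],[42,0]]
[[4,2],[5,7],[17,2],[20,0],[36,2],[42,0]]
[[1,15],[3,0],[4,2],[5,7],[17,2],[20,0],[36,2],[42,0]]
[[1,15],[3,0],[4,2],[5,7],[18,2],[20,0],[36,2],[42,0]]
[[1,15],[3,0],[4,2],[5,7],[6,15],[14,7],[18,2],[20,0],[36,2],[42,0]]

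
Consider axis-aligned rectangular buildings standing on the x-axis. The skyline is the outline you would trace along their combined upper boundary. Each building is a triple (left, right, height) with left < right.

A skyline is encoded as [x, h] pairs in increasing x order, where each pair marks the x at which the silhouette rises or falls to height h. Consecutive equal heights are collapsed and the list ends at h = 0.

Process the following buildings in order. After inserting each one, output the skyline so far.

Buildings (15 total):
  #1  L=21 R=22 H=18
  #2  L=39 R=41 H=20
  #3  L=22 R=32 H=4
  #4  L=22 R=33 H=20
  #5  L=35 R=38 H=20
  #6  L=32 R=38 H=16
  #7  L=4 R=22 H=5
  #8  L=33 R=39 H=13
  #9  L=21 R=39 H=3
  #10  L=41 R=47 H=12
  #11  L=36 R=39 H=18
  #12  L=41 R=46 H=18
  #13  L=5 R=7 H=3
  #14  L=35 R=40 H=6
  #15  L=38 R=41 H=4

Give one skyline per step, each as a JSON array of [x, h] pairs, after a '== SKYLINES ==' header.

== SKYLINES ==
[[21,18],[22,0]]
[[21,18],[22,0],[39,20],[41,0]]
[[21,18],[22,4],[32,0],[39,20],[41,0]]
[[21,18],[22,20],[33,0],[39,20],[41,0]]
[[21,18],[22,20],[33,0],[35,20],[38,0],[39,20],[41,0]]
[[21,18],[22,20],[33,16],[35,20],[38,0],[39,20],[41,0]]
[[4,5],[21,18],[22,20],[33,16],[35,20],[38,0],[39,20],[41,0]]
[[4,5],[21,18],[22,20],[33,16],[35,20],[38,13],[39,20],[41,0]]
[[4,5],[21,18],[22,20],[33,16],[35,20],[38,13],[39,20],[41,0]]
[[4,5],[21,18],[22,20],[33,16],[35,20],[38,13],[39,20],[41,12],[47,0]]
[[4,5],[21,18],[22,20],[33,16],[35,20],[38,18],[39,20],[41,12],[47,0]]
[[4,5],[21,18],[22,20],[33,16],[35,20],[38,18],[39,20],[41,18],[46,12],[47,0]]
[[4,5],[21,18],[22,20],[33,16],[35,20],[38,18],[39,20],[41,18],[46,12],[47,0]]
[[4,5],[21,18],[22,20],[33,16],[35,20],[38,18],[39,20],[41,18],[46,12],[47,0]]
[[4,5],[21,18],[22,20],[33,16],[35,20],[38,18],[39,20],[41,18],[46,12],[47,0]]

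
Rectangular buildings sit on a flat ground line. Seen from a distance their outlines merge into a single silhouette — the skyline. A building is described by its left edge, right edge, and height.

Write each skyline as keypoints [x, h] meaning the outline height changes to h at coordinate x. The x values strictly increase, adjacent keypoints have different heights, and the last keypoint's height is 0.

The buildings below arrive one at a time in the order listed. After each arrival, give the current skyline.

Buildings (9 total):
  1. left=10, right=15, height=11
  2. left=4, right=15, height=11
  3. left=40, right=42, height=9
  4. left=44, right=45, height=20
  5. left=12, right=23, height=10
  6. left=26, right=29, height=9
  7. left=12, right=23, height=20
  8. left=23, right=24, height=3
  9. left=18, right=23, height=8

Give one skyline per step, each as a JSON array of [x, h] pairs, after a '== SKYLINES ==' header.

== SKYLINES ==
[[10,11],[15,0]]
[[4,11],[15,0]]
[[4,11],[15,0],[40,9],[42,0]]
[[4,11],[15,0],[40,9],[42,0],[44,20],[45,0]]
[[4,11],[15,10],[23,0],[40,9],[42,0],[44,20],[45,0]]
[[4,11],[15,10],[23,0],[26,9],[29,0],[40,9],[42,0],[44,20],[45,0]]
[[4,11],[12,20],[23,0],[26,9],[29,0],[40,9],[42,0],[44,20],[45,0]]
[[4,11],[12,20],[23,3],[24,0],[26,9],[29,0],[40,9],[42,0],[44,20],[45,0]]
[[4,11],[12,20],[23,3],[24,0],[26,9],[29,0],[40,9],[42,0],[44,20],[45,0]]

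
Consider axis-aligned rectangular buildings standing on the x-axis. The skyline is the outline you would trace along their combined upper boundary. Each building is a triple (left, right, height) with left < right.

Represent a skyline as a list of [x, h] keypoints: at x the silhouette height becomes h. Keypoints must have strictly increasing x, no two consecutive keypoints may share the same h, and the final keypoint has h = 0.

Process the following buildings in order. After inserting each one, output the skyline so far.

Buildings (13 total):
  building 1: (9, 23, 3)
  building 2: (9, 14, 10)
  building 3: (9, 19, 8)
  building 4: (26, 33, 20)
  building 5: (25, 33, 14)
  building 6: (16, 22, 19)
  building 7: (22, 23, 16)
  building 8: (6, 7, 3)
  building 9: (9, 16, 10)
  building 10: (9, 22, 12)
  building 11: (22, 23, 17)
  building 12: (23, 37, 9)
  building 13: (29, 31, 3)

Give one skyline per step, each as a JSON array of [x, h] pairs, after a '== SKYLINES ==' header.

== SKYLINES ==
[[9,3],[23,0]]
[[9,10],[14,3],[23,0]]
[[9,10],[14,8],[19,3],[23,0]]
[[9,10],[14,8],[19,3],[23,0],[26,20],[33,0]]
[[9,10],[14,8],[19,3],[23,0],[25,14],[26,20],[33,0]]
[[9,10],[14,8],[16,19],[22,3],[23,0],[25,14],[26,20],[33,0]]
[[9,10],[14,8],[16,19],[22,16],[23,0],[25,14],[26,20],[33,0]]
[[6,3],[7,0],[9,10],[14,8],[16,19],[22,16],[23,0],[25,14],[26,20],[33,0]]
[[6,3],[7,0],[9,10],[16,19],[22,16],[23,0],[25,14],[26,20],[33,0]]
[[6,3],[7,0],[9,12],[16,19],[22,16],[23,0],[25,14],[26,20],[33,0]]
[[6,3],[7,0],[9,12],[16,19],[22,17],[23,0],[25,14],[26,20],[33,0]]
[[6,3],[7,0],[9,12],[16,19],[22,17],[23,9],[25,14],[26,20],[33,9],[37,0]]
[[6,3],[7,0],[9,12],[16,19],[22,17],[23,9],[25,14],[26,20],[33,9],[37,0]]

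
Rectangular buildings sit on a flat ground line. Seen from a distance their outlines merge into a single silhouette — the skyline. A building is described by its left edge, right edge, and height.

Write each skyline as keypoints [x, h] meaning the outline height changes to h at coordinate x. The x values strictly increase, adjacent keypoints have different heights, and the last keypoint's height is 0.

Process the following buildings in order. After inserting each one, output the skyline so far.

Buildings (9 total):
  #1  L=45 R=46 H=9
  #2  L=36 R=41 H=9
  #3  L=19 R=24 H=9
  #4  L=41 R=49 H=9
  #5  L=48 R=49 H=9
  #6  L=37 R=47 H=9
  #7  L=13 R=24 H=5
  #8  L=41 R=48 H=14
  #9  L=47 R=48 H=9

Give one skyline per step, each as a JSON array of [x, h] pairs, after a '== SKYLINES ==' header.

== SKYLINES ==
[[45,9],[46,0]]
[[36,9],[41,0],[45,9],[46,0]]
[[19,9],[24,0],[36,9],[41,0],[45,9],[46,0]]
[[19,9],[24,0],[36,9],[49,0]]
[[19,9],[24,0],[36,9],[49,0]]
[[19,9],[24,0],[36,9],[49,0]]
[[13,5],[19,9],[24,0],[36,9],[49,0]]
[[13,5],[19,9],[24,0],[36,9],[41,14],[48,9],[49,0]]
[[13,5],[19,9],[24,0],[36,9],[41,14],[48,9],[49,0]]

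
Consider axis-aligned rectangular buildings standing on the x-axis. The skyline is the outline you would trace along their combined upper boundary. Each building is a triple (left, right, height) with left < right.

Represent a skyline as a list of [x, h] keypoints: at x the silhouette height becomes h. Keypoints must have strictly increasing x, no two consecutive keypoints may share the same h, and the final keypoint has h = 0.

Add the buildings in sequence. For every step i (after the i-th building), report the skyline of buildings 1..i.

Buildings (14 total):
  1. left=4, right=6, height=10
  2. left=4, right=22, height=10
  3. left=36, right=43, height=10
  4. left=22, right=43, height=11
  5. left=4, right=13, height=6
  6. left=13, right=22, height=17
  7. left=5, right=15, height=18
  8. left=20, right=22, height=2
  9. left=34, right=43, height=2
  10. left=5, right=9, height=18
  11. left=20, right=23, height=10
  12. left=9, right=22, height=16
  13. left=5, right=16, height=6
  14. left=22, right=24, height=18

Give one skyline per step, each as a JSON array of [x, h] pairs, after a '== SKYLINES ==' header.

== SKYLINES ==
[[4,10],[6,0]]
[[4,10],[22,0]]
[[4,10],[22,0],[36,10],[43,0]]
[[4,10],[22,11],[43,0]]
[[4,10],[22,11],[43,0]]
[[4,10],[13,17],[22,11],[43,0]]
[[4,10],[5,18],[15,17],[22,11],[43,0]]
[[4,10],[5,18],[15,17],[22,11],[43,0]]
[[4,10],[5,18],[15,17],[22,11],[43,0]]
[[4,10],[5,18],[15,17],[22,11],[43,0]]
[[4,10],[5,18],[15,17],[22,11],[43,0]]
[[4,10],[5,18],[15,17],[22,11],[43,0]]
[[4,10],[5,18],[15,17],[22,11],[43,0]]
[[4,10],[5,18],[15,17],[22,18],[24,11],[43,0]]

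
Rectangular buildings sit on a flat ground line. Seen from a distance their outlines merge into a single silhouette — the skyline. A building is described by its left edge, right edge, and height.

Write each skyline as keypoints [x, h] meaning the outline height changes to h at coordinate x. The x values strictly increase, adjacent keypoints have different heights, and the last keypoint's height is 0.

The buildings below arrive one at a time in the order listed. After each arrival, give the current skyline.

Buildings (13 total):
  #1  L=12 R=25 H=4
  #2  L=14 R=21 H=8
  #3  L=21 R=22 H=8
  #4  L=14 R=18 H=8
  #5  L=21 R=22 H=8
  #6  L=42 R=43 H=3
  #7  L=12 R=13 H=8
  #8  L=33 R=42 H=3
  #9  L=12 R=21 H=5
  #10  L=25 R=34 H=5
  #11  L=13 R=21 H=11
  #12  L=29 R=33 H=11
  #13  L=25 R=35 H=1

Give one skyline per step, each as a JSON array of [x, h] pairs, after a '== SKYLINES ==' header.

== SKYLINES ==
[[12,4],[25,0]]
[[12,4],[14,8],[21,4],[25,0]]
[[12,4],[14,8],[22,4],[25,0]]
[[12,4],[14,8],[22,4],[25,0]]
[[12,4],[14,8],[22,4],[25,0]]
[[12,4],[14,8],[22,4],[25,0],[42,3],[43,0]]
[[12,8],[13,4],[14,8],[22,4],[25,0],[42,3],[43,0]]
[[12,8],[13,4],[14,8],[22,4],[25,0],[33,3],[43,0]]
[[12,8],[13,5],[14,8],[22,4],[25,0],[33,3],[43,0]]
[[12,8],[13,5],[14,8],[22,4],[25,5],[34,3],[43,0]]
[[12,8],[13,11],[21,8],[22,4],[25,5],[34,3],[43,0]]
[[12,8],[13,11],[21,8],[22,4],[25,5],[29,11],[33,5],[34,3],[43,0]]
[[12,8],[13,11],[21,8],[22,4],[25,5],[29,11],[33,5],[34,3],[43,0]]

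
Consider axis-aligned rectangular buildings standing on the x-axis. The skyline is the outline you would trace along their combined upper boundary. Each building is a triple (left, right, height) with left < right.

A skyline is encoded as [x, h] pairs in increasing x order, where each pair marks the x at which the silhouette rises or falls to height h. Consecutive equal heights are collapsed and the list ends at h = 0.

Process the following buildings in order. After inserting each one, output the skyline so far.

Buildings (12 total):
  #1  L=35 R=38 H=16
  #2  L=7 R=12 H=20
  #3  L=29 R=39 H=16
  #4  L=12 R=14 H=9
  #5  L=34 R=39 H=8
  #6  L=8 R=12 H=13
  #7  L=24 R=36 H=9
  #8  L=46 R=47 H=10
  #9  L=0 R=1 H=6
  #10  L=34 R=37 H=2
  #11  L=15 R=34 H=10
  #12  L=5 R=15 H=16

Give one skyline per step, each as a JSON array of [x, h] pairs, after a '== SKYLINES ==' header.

== SKYLINES ==
[[35,16],[38,0]]
[[7,20],[12,0],[35,16],[38,0]]
[[7,20],[12,0],[29,16],[39,0]]
[[7,20],[12,9],[14,0],[29,16],[39,0]]
[[7,20],[12,9],[14,0],[29,16],[39,0]]
[[7,20],[12,9],[14,0],[29,16],[39,0]]
[[7,20],[12,9],[14,0],[24,9],[29,16],[39,0]]
[[7,20],[12,9],[14,0],[24,9],[29,16],[39,0],[46,10],[47,0]]
[[0,6],[1,0],[7,20],[12,9],[14,0],[24,9],[29,16],[39,0],[46,10],[47,0]]
[[0,6],[1,0],[7,20],[12,9],[14,0],[24,9],[29,16],[39,0],[46,10],[47,0]]
[[0,6],[1,0],[7,20],[12,9],[14,0],[15,10],[29,16],[39,0],[46,10],[47,0]]
[[0,6],[1,0],[5,16],[7,20],[12,16],[15,10],[29,16],[39,0],[46,10],[47,0]]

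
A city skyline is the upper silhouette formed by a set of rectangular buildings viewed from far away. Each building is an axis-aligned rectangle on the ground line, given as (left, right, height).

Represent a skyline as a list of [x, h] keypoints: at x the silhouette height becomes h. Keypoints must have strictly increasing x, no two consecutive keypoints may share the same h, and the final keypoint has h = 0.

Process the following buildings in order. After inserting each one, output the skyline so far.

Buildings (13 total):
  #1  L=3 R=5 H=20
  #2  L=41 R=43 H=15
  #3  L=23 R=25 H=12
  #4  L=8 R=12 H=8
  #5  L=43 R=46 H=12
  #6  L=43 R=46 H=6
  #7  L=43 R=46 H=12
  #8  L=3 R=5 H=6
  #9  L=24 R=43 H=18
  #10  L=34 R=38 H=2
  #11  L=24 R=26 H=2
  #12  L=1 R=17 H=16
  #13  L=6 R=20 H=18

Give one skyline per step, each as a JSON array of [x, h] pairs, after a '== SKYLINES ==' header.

== SKYLINES ==
[[3,20],[5,0]]
[[3,20],[5,0],[41,15],[43,0]]
[[3,20],[5,0],[23,12],[25,0],[41,15],[43,0]]
[[3,20],[5,0],[8,8],[12,0],[23,12],[25,0],[41,15],[43,0]]
[[3,20],[5,0],[8,8],[12,0],[23,12],[25,0],[41,15],[43,12],[46,0]]
[[3,20],[5,0],[8,8],[12,0],[23,12],[25,0],[41,15],[43,12],[46,0]]
[[3,20],[5,0],[8,8],[12,0],[23,12],[25,0],[41,15],[43,12],[46,0]]
[[3,20],[5,0],[8,8],[12,0],[23,12],[25,0],[41,15],[43,12],[46,0]]
[[3,20],[5,0],[8,8],[12,0],[23,12],[24,18],[43,12],[46,0]]
[[3,20],[5,0],[8,8],[12,0],[23,12],[24,18],[43,12],[46,0]]
[[3,20],[5,0],[8,8],[12,0],[23,12],[24,18],[43,12],[46,0]]
[[1,16],[3,20],[5,16],[17,0],[23,12],[24,18],[43,12],[46,0]]
[[1,16],[3,20],[5,16],[6,18],[20,0],[23,12],[24,18],[43,12],[46,0]]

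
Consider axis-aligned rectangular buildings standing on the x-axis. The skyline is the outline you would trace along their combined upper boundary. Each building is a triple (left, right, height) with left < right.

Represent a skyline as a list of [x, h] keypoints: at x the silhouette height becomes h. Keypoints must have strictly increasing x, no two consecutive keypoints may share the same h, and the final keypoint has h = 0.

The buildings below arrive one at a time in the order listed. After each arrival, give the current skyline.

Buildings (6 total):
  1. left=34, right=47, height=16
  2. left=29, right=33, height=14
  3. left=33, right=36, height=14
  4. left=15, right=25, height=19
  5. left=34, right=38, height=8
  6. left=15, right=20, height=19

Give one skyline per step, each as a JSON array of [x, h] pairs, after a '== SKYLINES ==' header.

== SKYLINES ==
[[34,16],[47,0]]
[[29,14],[33,0],[34,16],[47,0]]
[[29,14],[34,16],[47,0]]
[[15,19],[25,0],[29,14],[34,16],[47,0]]
[[15,19],[25,0],[29,14],[34,16],[47,0]]
[[15,19],[25,0],[29,14],[34,16],[47,0]]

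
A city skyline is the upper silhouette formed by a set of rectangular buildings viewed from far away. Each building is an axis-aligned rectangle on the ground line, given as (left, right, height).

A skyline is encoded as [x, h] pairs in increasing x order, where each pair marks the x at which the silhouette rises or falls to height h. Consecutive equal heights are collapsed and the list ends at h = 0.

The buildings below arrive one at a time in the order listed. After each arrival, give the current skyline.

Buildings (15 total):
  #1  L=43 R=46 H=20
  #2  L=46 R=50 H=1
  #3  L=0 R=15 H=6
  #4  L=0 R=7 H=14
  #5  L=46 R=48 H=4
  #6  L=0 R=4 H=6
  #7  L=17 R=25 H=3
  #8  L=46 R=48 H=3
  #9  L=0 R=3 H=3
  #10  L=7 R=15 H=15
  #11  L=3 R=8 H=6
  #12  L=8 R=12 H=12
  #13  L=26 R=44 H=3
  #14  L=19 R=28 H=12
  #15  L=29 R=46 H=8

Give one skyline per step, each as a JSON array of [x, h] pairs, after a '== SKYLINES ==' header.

== SKYLINES ==
[[43,20],[46,0]]
[[43,20],[46,1],[50,0]]
[[0,6],[15,0],[43,20],[46,1],[50,0]]
[[0,14],[7,6],[15,0],[43,20],[46,1],[50,0]]
[[0,14],[7,6],[15,0],[43,20],[46,4],[48,1],[50,0]]
[[0,14],[7,6],[15,0],[43,20],[46,4],[48,1],[50,0]]
[[0,14],[7,6],[15,0],[17,3],[25,0],[43,20],[46,4],[48,1],[50,0]]
[[0,14],[7,6],[15,0],[17,3],[25,0],[43,20],[46,4],[48,1],[50,0]]
[[0,14],[7,6],[15,0],[17,3],[25,0],[43,20],[46,4],[48,1],[50,0]]
[[0,14],[7,15],[15,0],[17,3],[25,0],[43,20],[46,4],[48,1],[50,0]]
[[0,14],[7,15],[15,0],[17,3],[25,0],[43,20],[46,4],[48,1],[50,0]]
[[0,14],[7,15],[15,0],[17,3],[25,0],[43,20],[46,4],[48,1],[50,0]]
[[0,14],[7,15],[15,0],[17,3],[25,0],[26,3],[43,20],[46,4],[48,1],[50,0]]
[[0,14],[7,15],[15,0],[17,3],[19,12],[28,3],[43,20],[46,4],[48,1],[50,0]]
[[0,14],[7,15],[15,0],[17,3],[19,12],[28,3],[29,8],[43,20],[46,4],[48,1],[50,0]]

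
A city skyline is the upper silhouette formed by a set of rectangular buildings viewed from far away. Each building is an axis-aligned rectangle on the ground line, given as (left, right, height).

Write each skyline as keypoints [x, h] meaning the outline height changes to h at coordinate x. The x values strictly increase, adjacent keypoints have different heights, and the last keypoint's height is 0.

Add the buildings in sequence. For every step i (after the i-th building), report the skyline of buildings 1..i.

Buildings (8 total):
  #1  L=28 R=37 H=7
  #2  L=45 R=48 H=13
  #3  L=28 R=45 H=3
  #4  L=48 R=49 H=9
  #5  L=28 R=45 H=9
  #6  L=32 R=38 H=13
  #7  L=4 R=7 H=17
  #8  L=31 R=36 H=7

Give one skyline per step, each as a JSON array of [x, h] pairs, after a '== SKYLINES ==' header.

== SKYLINES ==
[[28,7],[37,0]]
[[28,7],[37,0],[45,13],[48,0]]
[[28,7],[37,3],[45,13],[48,0]]
[[28,7],[37,3],[45,13],[48,9],[49,0]]
[[28,9],[45,13],[48,9],[49,0]]
[[28,9],[32,13],[38,9],[45,13],[48,9],[49,0]]
[[4,17],[7,0],[28,9],[32,13],[38,9],[45,13],[48,9],[49,0]]
[[4,17],[7,0],[28,9],[32,13],[38,9],[45,13],[48,9],[49,0]]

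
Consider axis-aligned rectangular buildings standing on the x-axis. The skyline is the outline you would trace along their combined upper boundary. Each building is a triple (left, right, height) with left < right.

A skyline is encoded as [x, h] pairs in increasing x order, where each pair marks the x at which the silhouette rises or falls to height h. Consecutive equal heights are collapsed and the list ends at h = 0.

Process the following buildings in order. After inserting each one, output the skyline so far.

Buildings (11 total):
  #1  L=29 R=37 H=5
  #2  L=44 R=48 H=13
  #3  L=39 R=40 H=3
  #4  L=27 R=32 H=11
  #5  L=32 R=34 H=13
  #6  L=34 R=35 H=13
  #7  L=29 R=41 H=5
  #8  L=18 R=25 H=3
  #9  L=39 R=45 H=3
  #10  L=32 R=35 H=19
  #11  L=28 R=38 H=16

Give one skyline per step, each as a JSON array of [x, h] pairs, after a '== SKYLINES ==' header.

== SKYLINES ==
[[29,5],[37,0]]
[[29,5],[37,0],[44,13],[48,0]]
[[29,5],[37,0],[39,3],[40,0],[44,13],[48,0]]
[[27,11],[32,5],[37,0],[39,3],[40,0],[44,13],[48,0]]
[[27,11],[32,13],[34,5],[37,0],[39,3],[40,0],[44,13],[48,0]]
[[27,11],[32,13],[35,5],[37,0],[39,3],[40,0],[44,13],[48,0]]
[[27,11],[32,13],[35,5],[41,0],[44,13],[48,0]]
[[18,3],[25,0],[27,11],[32,13],[35,5],[41,0],[44,13],[48,0]]
[[18,3],[25,0],[27,11],[32,13],[35,5],[41,3],[44,13],[48,0]]
[[18,3],[25,0],[27,11],[32,19],[35,5],[41,3],[44,13],[48,0]]
[[18,3],[25,0],[27,11],[28,16],[32,19],[35,16],[38,5],[41,3],[44,13],[48,0]]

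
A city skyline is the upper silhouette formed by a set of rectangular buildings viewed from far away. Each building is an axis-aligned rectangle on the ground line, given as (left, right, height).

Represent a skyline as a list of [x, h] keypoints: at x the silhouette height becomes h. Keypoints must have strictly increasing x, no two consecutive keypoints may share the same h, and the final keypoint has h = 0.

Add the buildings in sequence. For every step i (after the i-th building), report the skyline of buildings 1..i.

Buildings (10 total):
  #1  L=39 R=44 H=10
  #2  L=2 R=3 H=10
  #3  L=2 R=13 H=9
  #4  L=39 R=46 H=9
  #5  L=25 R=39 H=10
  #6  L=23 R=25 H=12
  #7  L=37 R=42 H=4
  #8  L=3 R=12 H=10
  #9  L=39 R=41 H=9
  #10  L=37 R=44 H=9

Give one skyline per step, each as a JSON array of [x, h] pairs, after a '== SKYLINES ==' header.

== SKYLINES ==
[[39,10],[44,0]]
[[2,10],[3,0],[39,10],[44,0]]
[[2,10],[3,9],[13,0],[39,10],[44,0]]
[[2,10],[3,9],[13,0],[39,10],[44,9],[46,0]]
[[2,10],[3,9],[13,0],[25,10],[44,9],[46,0]]
[[2,10],[3,9],[13,0],[23,12],[25,10],[44,9],[46,0]]
[[2,10],[3,9],[13,0],[23,12],[25,10],[44,9],[46,0]]
[[2,10],[12,9],[13,0],[23,12],[25,10],[44,9],[46,0]]
[[2,10],[12,9],[13,0],[23,12],[25,10],[44,9],[46,0]]
[[2,10],[12,9],[13,0],[23,12],[25,10],[44,9],[46,0]]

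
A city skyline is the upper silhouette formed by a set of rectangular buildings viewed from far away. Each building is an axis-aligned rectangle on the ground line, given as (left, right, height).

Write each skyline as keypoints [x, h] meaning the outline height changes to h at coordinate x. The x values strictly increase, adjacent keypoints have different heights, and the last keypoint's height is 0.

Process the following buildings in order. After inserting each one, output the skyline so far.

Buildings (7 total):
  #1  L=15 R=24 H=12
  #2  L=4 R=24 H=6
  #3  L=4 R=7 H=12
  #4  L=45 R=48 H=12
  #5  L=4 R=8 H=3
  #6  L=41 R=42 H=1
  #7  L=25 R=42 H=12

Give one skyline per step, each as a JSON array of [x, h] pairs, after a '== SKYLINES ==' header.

== SKYLINES ==
[[15,12],[24,0]]
[[4,6],[15,12],[24,0]]
[[4,12],[7,6],[15,12],[24,0]]
[[4,12],[7,6],[15,12],[24,0],[45,12],[48,0]]
[[4,12],[7,6],[15,12],[24,0],[45,12],[48,0]]
[[4,12],[7,6],[15,12],[24,0],[41,1],[42,0],[45,12],[48,0]]
[[4,12],[7,6],[15,12],[24,0],[25,12],[42,0],[45,12],[48,0]]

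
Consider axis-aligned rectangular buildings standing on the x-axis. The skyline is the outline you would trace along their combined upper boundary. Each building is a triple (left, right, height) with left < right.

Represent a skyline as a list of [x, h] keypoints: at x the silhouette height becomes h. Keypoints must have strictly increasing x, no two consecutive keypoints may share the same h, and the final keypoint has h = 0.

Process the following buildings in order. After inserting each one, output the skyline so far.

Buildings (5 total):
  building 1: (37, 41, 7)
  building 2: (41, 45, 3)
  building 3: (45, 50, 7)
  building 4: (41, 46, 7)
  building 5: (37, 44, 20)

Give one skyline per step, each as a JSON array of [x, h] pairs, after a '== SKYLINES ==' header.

== SKYLINES ==
[[37,7],[41,0]]
[[37,7],[41,3],[45,0]]
[[37,7],[41,3],[45,7],[50,0]]
[[37,7],[50,0]]
[[37,20],[44,7],[50,0]]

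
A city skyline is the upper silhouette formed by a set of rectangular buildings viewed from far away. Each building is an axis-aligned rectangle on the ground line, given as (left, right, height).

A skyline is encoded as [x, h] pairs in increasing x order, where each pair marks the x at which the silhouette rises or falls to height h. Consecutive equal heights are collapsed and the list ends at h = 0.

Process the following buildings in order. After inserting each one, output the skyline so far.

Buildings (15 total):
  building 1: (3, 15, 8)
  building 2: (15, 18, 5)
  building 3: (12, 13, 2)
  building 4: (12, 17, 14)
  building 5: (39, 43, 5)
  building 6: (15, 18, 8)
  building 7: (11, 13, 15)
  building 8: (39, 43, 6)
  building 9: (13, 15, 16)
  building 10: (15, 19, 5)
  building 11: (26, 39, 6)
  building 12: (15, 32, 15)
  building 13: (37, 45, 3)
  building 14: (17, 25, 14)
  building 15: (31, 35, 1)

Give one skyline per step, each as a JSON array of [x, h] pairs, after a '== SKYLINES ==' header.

== SKYLINES ==
[[3,8],[15,0]]
[[3,8],[15,5],[18,0]]
[[3,8],[15,5],[18,0]]
[[3,8],[12,14],[17,5],[18,0]]
[[3,8],[12,14],[17,5],[18,0],[39,5],[43,0]]
[[3,8],[12,14],[17,8],[18,0],[39,5],[43,0]]
[[3,8],[11,15],[13,14],[17,8],[18,0],[39,5],[43,0]]
[[3,8],[11,15],[13,14],[17,8],[18,0],[39,6],[43,0]]
[[3,8],[11,15],[13,16],[15,14],[17,8],[18,0],[39,6],[43,0]]
[[3,8],[11,15],[13,16],[15,14],[17,8],[18,5],[19,0],[39,6],[43,0]]
[[3,8],[11,15],[13,16],[15,14],[17,8],[18,5],[19,0],[26,6],[43,0]]
[[3,8],[11,15],[13,16],[15,15],[32,6],[43,0]]
[[3,8],[11,15],[13,16],[15,15],[32,6],[43,3],[45,0]]
[[3,8],[11,15],[13,16],[15,15],[32,6],[43,3],[45,0]]
[[3,8],[11,15],[13,16],[15,15],[32,6],[43,3],[45,0]]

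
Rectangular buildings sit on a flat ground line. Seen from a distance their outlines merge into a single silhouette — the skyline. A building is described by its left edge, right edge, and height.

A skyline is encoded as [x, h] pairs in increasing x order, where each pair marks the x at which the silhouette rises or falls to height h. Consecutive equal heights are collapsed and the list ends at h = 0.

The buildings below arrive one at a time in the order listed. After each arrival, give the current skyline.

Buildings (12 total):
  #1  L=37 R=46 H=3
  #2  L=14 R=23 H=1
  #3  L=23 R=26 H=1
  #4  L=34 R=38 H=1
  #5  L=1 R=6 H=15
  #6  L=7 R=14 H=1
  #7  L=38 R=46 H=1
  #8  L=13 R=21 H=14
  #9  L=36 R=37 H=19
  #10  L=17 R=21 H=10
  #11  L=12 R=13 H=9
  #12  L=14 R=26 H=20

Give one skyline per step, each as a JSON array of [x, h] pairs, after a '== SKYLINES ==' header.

== SKYLINES ==
[[37,3],[46,0]]
[[14,1],[23,0],[37,3],[46,0]]
[[14,1],[26,0],[37,3],[46,0]]
[[14,1],[26,0],[34,1],[37,3],[46,0]]
[[1,15],[6,0],[14,1],[26,0],[34,1],[37,3],[46,0]]
[[1,15],[6,0],[7,1],[26,0],[34,1],[37,3],[46,0]]
[[1,15],[6,0],[7,1],[26,0],[34,1],[37,3],[46,0]]
[[1,15],[6,0],[7,1],[13,14],[21,1],[26,0],[34,1],[37,3],[46,0]]
[[1,15],[6,0],[7,1],[13,14],[21,1],[26,0],[34,1],[36,19],[37,3],[46,0]]
[[1,15],[6,0],[7,1],[13,14],[21,1],[26,0],[34,1],[36,19],[37,3],[46,0]]
[[1,15],[6,0],[7,1],[12,9],[13,14],[21,1],[26,0],[34,1],[36,19],[37,3],[46,0]]
[[1,15],[6,0],[7,1],[12,9],[13,14],[14,20],[26,0],[34,1],[36,19],[37,3],[46,0]]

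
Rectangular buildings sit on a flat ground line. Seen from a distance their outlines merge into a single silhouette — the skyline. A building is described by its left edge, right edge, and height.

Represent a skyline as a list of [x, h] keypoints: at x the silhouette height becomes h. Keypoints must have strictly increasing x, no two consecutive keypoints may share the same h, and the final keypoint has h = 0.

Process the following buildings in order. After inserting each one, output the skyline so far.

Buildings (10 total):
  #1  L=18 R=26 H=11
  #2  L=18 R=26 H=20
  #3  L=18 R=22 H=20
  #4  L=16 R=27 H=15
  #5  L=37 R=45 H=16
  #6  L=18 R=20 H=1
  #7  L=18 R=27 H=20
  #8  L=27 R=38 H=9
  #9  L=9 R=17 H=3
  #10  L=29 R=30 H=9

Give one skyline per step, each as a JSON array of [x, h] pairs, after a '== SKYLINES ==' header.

== SKYLINES ==
[[18,11],[26,0]]
[[18,20],[26,0]]
[[18,20],[26,0]]
[[16,15],[18,20],[26,15],[27,0]]
[[16,15],[18,20],[26,15],[27,0],[37,16],[45,0]]
[[16,15],[18,20],[26,15],[27,0],[37,16],[45,0]]
[[16,15],[18,20],[27,0],[37,16],[45,0]]
[[16,15],[18,20],[27,9],[37,16],[45,0]]
[[9,3],[16,15],[18,20],[27,9],[37,16],[45,0]]
[[9,3],[16,15],[18,20],[27,9],[37,16],[45,0]]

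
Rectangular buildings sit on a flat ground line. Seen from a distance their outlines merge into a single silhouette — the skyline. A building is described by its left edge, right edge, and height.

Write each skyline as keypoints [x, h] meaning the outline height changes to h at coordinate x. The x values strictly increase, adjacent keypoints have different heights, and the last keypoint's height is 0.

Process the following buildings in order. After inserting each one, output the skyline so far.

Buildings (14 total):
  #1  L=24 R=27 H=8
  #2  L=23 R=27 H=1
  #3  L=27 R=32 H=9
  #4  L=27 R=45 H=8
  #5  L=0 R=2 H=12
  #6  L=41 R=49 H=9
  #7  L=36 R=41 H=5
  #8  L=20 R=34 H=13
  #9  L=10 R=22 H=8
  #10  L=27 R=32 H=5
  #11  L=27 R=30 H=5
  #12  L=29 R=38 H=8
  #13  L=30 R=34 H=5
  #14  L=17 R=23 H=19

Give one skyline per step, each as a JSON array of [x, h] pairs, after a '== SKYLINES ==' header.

== SKYLINES ==
[[24,8],[27,0]]
[[23,1],[24,8],[27,0]]
[[23,1],[24,8],[27,9],[32,0]]
[[23,1],[24,8],[27,9],[32,8],[45,0]]
[[0,12],[2,0],[23,1],[24,8],[27,9],[32,8],[45,0]]
[[0,12],[2,0],[23,1],[24,8],[27,9],[32,8],[41,9],[49,0]]
[[0,12],[2,0],[23,1],[24,8],[27,9],[32,8],[41,9],[49,0]]
[[0,12],[2,0],[20,13],[34,8],[41,9],[49,0]]
[[0,12],[2,0],[10,8],[20,13],[34,8],[41,9],[49,0]]
[[0,12],[2,0],[10,8],[20,13],[34,8],[41,9],[49,0]]
[[0,12],[2,0],[10,8],[20,13],[34,8],[41,9],[49,0]]
[[0,12],[2,0],[10,8],[20,13],[34,8],[41,9],[49,0]]
[[0,12],[2,0],[10,8],[20,13],[34,8],[41,9],[49,0]]
[[0,12],[2,0],[10,8],[17,19],[23,13],[34,8],[41,9],[49,0]]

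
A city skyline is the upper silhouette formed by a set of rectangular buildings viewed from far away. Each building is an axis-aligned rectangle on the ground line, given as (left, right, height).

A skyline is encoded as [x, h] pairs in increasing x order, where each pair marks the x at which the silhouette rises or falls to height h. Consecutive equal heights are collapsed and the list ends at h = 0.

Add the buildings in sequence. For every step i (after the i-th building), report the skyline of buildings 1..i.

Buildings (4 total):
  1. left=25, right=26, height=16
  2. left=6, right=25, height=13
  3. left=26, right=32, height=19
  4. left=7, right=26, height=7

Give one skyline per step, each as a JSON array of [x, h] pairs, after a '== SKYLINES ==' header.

== SKYLINES ==
[[25,16],[26,0]]
[[6,13],[25,16],[26,0]]
[[6,13],[25,16],[26,19],[32,0]]
[[6,13],[25,16],[26,19],[32,0]]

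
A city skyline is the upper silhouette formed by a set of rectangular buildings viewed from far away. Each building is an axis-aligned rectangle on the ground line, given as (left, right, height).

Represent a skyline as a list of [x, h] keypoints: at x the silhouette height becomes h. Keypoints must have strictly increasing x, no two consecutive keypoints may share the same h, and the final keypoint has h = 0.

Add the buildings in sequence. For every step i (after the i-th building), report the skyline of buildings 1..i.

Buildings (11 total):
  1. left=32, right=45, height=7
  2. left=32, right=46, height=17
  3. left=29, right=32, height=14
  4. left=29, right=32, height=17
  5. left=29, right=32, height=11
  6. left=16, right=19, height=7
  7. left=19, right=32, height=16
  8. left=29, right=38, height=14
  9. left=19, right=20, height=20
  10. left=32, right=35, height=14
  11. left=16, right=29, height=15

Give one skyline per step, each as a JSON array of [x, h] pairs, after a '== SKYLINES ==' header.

== SKYLINES ==
[[32,7],[45,0]]
[[32,17],[46,0]]
[[29,14],[32,17],[46,0]]
[[29,17],[46,0]]
[[29,17],[46,0]]
[[16,7],[19,0],[29,17],[46,0]]
[[16,7],[19,16],[29,17],[46,0]]
[[16,7],[19,16],[29,17],[46,0]]
[[16,7],[19,20],[20,16],[29,17],[46,0]]
[[16,7],[19,20],[20,16],[29,17],[46,0]]
[[16,15],[19,20],[20,16],[29,17],[46,0]]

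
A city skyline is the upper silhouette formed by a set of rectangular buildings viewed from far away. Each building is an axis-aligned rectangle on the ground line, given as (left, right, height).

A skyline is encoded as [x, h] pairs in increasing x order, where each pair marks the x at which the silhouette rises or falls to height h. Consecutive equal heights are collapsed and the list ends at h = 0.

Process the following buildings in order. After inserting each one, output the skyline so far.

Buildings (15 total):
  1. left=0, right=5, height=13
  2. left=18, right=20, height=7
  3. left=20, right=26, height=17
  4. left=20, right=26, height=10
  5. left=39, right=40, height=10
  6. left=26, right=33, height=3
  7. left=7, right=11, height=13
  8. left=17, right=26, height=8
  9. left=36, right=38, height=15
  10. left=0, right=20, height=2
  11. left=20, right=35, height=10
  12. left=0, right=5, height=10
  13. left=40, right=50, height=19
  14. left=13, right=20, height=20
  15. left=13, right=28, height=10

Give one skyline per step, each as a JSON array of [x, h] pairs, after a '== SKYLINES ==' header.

== SKYLINES ==
[[0,13],[5,0]]
[[0,13],[5,0],[18,7],[20,0]]
[[0,13],[5,0],[18,7],[20,17],[26,0]]
[[0,13],[5,0],[18,7],[20,17],[26,0]]
[[0,13],[5,0],[18,7],[20,17],[26,0],[39,10],[40,0]]
[[0,13],[5,0],[18,7],[20,17],[26,3],[33,0],[39,10],[40,0]]
[[0,13],[5,0],[7,13],[11,0],[18,7],[20,17],[26,3],[33,0],[39,10],[40,0]]
[[0,13],[5,0],[7,13],[11,0],[17,8],[20,17],[26,3],[33,0],[39,10],[40,0]]
[[0,13],[5,0],[7,13],[11,0],[17,8],[20,17],[26,3],[33,0],[36,15],[38,0],[39,10],[40,0]]
[[0,13],[5,2],[7,13],[11,2],[17,8],[20,17],[26,3],[33,0],[36,15],[38,0],[39,10],[40,0]]
[[0,13],[5,2],[7,13],[11,2],[17,8],[20,17],[26,10],[35,0],[36,15],[38,0],[39,10],[40,0]]
[[0,13],[5,2],[7,13],[11,2],[17,8],[20,17],[26,10],[35,0],[36,15],[38,0],[39,10],[40,0]]
[[0,13],[5,2],[7,13],[11,2],[17,8],[20,17],[26,10],[35,0],[36,15],[38,0],[39,10],[40,19],[50,0]]
[[0,13],[5,2],[7,13],[11,2],[13,20],[20,17],[26,10],[35,0],[36,15],[38,0],[39,10],[40,19],[50,0]]
[[0,13],[5,2],[7,13],[11,2],[13,20],[20,17],[26,10],[35,0],[36,15],[38,0],[39,10],[40,19],[50,0]]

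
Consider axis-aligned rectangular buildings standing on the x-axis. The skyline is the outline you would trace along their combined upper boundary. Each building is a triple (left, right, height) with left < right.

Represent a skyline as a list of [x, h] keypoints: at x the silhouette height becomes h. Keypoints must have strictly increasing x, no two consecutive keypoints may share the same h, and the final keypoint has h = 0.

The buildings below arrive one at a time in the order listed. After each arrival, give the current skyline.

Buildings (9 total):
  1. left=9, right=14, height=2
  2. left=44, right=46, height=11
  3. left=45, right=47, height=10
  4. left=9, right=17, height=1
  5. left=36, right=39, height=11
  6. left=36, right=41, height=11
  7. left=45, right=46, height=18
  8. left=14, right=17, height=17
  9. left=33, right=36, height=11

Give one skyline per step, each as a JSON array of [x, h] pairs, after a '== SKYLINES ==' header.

== SKYLINES ==
[[9,2],[14,0]]
[[9,2],[14,0],[44,11],[46,0]]
[[9,2],[14,0],[44,11],[46,10],[47,0]]
[[9,2],[14,1],[17,0],[44,11],[46,10],[47,0]]
[[9,2],[14,1],[17,0],[36,11],[39,0],[44,11],[46,10],[47,0]]
[[9,2],[14,1],[17,0],[36,11],[41,0],[44,11],[46,10],[47,0]]
[[9,2],[14,1],[17,0],[36,11],[41,0],[44,11],[45,18],[46,10],[47,0]]
[[9,2],[14,17],[17,0],[36,11],[41,0],[44,11],[45,18],[46,10],[47,0]]
[[9,2],[14,17],[17,0],[33,11],[41,0],[44,11],[45,18],[46,10],[47,0]]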